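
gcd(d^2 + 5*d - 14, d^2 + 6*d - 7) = d + 7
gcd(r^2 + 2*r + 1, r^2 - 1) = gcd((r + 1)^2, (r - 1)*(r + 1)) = r + 1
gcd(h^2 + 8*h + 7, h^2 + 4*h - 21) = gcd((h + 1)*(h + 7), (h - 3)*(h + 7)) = h + 7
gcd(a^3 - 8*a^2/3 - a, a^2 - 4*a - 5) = 1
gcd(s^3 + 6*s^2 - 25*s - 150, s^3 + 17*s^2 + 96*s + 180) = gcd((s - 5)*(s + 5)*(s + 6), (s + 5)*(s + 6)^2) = s^2 + 11*s + 30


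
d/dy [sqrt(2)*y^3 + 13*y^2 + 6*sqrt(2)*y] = 3*sqrt(2)*y^2 + 26*y + 6*sqrt(2)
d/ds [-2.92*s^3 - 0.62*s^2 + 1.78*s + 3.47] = -8.76*s^2 - 1.24*s + 1.78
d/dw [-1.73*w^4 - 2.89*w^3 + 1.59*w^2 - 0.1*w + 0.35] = -6.92*w^3 - 8.67*w^2 + 3.18*w - 0.1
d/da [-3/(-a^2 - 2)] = -6*a/(a^2 + 2)^2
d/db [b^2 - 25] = 2*b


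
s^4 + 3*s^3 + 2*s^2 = s^2*(s + 1)*(s + 2)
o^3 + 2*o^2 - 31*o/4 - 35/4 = (o - 5/2)*(o + 1)*(o + 7/2)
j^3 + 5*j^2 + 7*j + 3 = (j + 1)^2*(j + 3)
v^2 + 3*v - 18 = (v - 3)*(v + 6)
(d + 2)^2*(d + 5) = d^3 + 9*d^2 + 24*d + 20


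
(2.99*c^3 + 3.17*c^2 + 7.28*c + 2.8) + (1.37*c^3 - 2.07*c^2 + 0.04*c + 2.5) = 4.36*c^3 + 1.1*c^2 + 7.32*c + 5.3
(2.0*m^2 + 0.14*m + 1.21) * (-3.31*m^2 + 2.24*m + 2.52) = -6.62*m^4 + 4.0166*m^3 + 1.3485*m^2 + 3.0632*m + 3.0492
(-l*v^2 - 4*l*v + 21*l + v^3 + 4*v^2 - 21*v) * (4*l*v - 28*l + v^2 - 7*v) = -4*l^2*v^3 + 12*l^2*v^2 + 196*l^2*v - 588*l^2 + 3*l*v^4 - 9*l*v^3 - 147*l*v^2 + 441*l*v + v^5 - 3*v^4 - 49*v^3 + 147*v^2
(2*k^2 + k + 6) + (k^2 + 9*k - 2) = 3*k^2 + 10*k + 4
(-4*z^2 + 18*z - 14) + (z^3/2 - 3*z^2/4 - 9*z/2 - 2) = z^3/2 - 19*z^2/4 + 27*z/2 - 16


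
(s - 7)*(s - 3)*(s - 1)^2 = s^4 - 12*s^3 + 42*s^2 - 52*s + 21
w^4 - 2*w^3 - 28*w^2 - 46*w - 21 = (w - 7)*(w + 1)^2*(w + 3)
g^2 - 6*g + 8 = (g - 4)*(g - 2)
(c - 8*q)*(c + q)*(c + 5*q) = c^3 - 2*c^2*q - 43*c*q^2 - 40*q^3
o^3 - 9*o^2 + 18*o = o*(o - 6)*(o - 3)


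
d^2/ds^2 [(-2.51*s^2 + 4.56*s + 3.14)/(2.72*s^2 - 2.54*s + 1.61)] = (-2.8421709430404e-14*s^4 + 32.791232*s^3 + 205.336608*s^2 - 249.976704*s + 37.297658)/(20.123648*s^6 - 56.375808*s^5 + 88.379328*s^4 - 83.126072*s^3 + 52.312764*s^2 - 19.751802*s + 4.173281)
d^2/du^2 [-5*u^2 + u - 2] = -10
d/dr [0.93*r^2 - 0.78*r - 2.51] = 1.86*r - 0.78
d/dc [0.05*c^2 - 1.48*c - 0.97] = 0.1*c - 1.48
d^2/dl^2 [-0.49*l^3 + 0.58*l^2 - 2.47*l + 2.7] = 1.16 - 2.94*l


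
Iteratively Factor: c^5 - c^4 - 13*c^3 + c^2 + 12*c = (c)*(c^4 - c^3 - 13*c^2 + c + 12) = c*(c + 1)*(c^3 - 2*c^2 - 11*c + 12) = c*(c - 4)*(c + 1)*(c^2 + 2*c - 3) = c*(c - 4)*(c - 1)*(c + 1)*(c + 3)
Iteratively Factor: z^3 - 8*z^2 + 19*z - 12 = (z - 3)*(z^2 - 5*z + 4) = (z - 4)*(z - 3)*(z - 1)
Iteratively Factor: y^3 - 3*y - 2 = (y + 1)*(y^2 - y - 2) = (y + 1)^2*(y - 2)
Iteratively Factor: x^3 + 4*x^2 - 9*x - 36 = (x + 4)*(x^2 - 9) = (x + 3)*(x + 4)*(x - 3)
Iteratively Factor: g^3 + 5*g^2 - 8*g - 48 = (g - 3)*(g^2 + 8*g + 16) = (g - 3)*(g + 4)*(g + 4)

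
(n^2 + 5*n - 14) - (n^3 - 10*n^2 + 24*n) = -n^3 + 11*n^2 - 19*n - 14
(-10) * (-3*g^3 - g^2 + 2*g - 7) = 30*g^3 + 10*g^2 - 20*g + 70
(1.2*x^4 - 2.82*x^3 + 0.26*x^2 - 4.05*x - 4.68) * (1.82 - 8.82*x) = -10.584*x^5 + 27.0564*x^4 - 7.4256*x^3 + 36.1942*x^2 + 33.9066*x - 8.5176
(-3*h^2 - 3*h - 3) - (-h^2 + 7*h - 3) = -2*h^2 - 10*h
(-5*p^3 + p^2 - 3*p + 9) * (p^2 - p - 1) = -5*p^5 + 6*p^4 + p^3 + 11*p^2 - 6*p - 9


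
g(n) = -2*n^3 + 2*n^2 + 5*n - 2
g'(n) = -6*n^2 + 4*n + 5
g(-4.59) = 210.59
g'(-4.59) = -139.77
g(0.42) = 0.30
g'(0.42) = 5.62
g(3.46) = -43.60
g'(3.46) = -52.99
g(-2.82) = 44.66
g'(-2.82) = -53.99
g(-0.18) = -2.82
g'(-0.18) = 4.09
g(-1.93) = 10.18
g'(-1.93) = -25.07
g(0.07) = -1.64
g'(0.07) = 5.25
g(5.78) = -292.48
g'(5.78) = -172.33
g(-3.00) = 55.00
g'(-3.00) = -61.00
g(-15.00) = 7123.00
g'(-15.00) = -1405.00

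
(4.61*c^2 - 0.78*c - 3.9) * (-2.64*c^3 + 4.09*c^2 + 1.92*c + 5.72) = -12.1704*c^5 + 20.9141*c^4 + 15.957*c^3 + 8.9206*c^2 - 11.9496*c - 22.308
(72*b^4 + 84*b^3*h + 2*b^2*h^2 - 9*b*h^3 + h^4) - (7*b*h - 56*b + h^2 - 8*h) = 72*b^4 + 84*b^3*h + 2*b^2*h^2 - 9*b*h^3 - 7*b*h + 56*b + h^4 - h^2 + 8*h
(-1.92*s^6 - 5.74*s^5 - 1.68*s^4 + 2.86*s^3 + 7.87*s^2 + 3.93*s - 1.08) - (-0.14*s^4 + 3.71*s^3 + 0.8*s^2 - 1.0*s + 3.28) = -1.92*s^6 - 5.74*s^5 - 1.54*s^4 - 0.85*s^3 + 7.07*s^2 + 4.93*s - 4.36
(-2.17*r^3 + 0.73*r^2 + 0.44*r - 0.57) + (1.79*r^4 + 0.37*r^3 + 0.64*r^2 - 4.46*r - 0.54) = 1.79*r^4 - 1.8*r^3 + 1.37*r^2 - 4.02*r - 1.11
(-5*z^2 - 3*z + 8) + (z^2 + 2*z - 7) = -4*z^2 - z + 1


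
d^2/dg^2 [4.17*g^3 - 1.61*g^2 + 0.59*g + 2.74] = 25.02*g - 3.22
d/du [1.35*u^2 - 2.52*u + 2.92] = 2.7*u - 2.52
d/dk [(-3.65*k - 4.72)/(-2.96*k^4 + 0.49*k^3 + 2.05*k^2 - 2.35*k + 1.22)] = (-32.412*k^4 - 52.3078*k^3 + 14.4209*k^2 + 19.352*k - 15.545)/(8.7616*k^8 - 2.9008*k^7 - 11.8959*k^6 + 15.921*k^5 - 5.3229*k^4 - 8.4394*k^3 + 10.5245*k^2 - 5.734*k + 1.4884)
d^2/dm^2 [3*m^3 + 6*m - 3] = 18*m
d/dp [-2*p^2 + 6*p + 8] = 6 - 4*p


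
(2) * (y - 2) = 2*y - 4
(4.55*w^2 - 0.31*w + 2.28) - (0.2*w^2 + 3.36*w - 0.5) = 4.35*w^2 - 3.67*w + 2.78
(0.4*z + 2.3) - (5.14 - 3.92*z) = 4.32*z - 2.84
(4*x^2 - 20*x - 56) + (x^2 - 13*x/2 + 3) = 5*x^2 - 53*x/2 - 53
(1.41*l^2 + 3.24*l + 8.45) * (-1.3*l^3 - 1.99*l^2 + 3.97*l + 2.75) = -1.833*l^5 - 7.0179*l^4 - 11.8349*l^3 - 0.0751999999999984*l^2 + 42.4565*l + 23.2375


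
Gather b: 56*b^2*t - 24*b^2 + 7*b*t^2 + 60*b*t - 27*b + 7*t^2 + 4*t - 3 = b^2*(56*t - 24) + b*(7*t^2 + 60*t - 27) + 7*t^2 + 4*t - 3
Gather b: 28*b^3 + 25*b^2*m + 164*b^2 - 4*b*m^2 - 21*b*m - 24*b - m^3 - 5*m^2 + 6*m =28*b^3 + b^2*(25*m + 164) + b*(-4*m^2 - 21*m - 24) - m^3 - 5*m^2 + 6*m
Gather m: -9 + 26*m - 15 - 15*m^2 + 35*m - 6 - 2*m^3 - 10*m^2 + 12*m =-2*m^3 - 25*m^2 + 73*m - 30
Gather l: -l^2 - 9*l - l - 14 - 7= -l^2 - 10*l - 21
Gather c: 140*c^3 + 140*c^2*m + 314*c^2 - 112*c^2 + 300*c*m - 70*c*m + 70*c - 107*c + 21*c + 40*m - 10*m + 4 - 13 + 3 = 140*c^3 + c^2*(140*m + 202) + c*(230*m - 16) + 30*m - 6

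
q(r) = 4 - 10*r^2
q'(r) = -20*r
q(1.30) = -12.90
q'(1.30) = -26.00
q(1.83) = -29.49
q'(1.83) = -36.60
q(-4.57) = -204.85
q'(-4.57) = 91.40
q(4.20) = -172.40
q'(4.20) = -84.00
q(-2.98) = -84.80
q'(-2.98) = 59.60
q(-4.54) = -202.12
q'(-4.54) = 90.80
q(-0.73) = -1.33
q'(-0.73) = 14.60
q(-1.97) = -34.81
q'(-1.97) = 39.40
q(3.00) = -86.00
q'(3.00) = -60.00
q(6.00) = -356.00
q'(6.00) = -120.00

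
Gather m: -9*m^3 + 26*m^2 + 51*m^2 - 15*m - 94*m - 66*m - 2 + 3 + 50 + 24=-9*m^3 + 77*m^2 - 175*m + 75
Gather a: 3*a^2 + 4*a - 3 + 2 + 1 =3*a^2 + 4*a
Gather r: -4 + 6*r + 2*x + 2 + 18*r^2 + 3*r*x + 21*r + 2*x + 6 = 18*r^2 + r*(3*x + 27) + 4*x + 4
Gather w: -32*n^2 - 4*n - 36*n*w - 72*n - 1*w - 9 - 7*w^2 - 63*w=-32*n^2 - 76*n - 7*w^2 + w*(-36*n - 64) - 9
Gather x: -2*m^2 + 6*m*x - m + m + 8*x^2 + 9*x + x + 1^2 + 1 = -2*m^2 + 8*x^2 + x*(6*m + 10) + 2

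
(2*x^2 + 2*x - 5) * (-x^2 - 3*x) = -2*x^4 - 8*x^3 - x^2 + 15*x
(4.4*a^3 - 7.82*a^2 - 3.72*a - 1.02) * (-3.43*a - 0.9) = -15.092*a^4 + 22.8626*a^3 + 19.7976*a^2 + 6.8466*a + 0.918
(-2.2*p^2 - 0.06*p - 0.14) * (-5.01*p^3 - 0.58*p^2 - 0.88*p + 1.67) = 11.022*p^5 + 1.5766*p^4 + 2.6722*p^3 - 3.54*p^2 + 0.023*p - 0.2338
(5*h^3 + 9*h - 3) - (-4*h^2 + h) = 5*h^3 + 4*h^2 + 8*h - 3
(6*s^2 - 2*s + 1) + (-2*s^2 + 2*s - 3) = 4*s^2 - 2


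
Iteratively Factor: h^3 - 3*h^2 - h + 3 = (h - 1)*(h^2 - 2*h - 3) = (h - 1)*(h + 1)*(h - 3)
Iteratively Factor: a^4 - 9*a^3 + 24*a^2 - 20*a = (a - 2)*(a^3 - 7*a^2 + 10*a) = a*(a - 2)*(a^2 - 7*a + 10) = a*(a - 5)*(a - 2)*(a - 2)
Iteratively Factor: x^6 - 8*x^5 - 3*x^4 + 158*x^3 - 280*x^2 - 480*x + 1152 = (x + 4)*(x^5 - 12*x^4 + 45*x^3 - 22*x^2 - 192*x + 288) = (x - 3)*(x + 4)*(x^4 - 9*x^3 + 18*x^2 + 32*x - 96) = (x - 3)*(x + 2)*(x + 4)*(x^3 - 11*x^2 + 40*x - 48) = (x - 4)*(x - 3)*(x + 2)*(x + 4)*(x^2 - 7*x + 12) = (x - 4)^2*(x - 3)*(x + 2)*(x + 4)*(x - 3)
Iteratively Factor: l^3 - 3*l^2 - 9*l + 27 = (l - 3)*(l^2 - 9) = (l - 3)*(l + 3)*(l - 3)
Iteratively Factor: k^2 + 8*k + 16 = (k + 4)*(k + 4)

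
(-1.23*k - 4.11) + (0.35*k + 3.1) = -0.88*k - 1.01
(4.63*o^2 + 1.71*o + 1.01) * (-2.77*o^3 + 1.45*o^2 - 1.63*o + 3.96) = -12.8251*o^5 + 1.9768*o^4 - 7.8651*o^3 + 17.012*o^2 + 5.1253*o + 3.9996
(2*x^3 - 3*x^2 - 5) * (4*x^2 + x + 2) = 8*x^5 - 10*x^4 + x^3 - 26*x^2 - 5*x - 10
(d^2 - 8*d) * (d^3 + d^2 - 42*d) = d^5 - 7*d^4 - 50*d^3 + 336*d^2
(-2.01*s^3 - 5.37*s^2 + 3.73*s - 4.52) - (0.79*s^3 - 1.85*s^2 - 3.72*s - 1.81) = -2.8*s^3 - 3.52*s^2 + 7.45*s - 2.71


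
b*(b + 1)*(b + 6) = b^3 + 7*b^2 + 6*b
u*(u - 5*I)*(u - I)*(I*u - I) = I*u^4 + 6*u^3 - I*u^3 - 6*u^2 - 5*I*u^2 + 5*I*u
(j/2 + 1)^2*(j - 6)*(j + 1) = j^4/4 - j^3/4 - 11*j^2/2 - 11*j - 6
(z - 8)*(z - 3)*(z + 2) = z^3 - 9*z^2 + 2*z + 48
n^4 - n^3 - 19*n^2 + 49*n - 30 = (n - 3)*(n - 2)*(n - 1)*(n + 5)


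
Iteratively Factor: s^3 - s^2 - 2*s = (s)*(s^2 - s - 2) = s*(s - 2)*(s + 1)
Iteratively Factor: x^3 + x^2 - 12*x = (x)*(x^2 + x - 12) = x*(x - 3)*(x + 4)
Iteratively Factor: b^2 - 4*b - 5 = (b - 5)*(b + 1)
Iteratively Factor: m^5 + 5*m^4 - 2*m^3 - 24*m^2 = (m - 2)*(m^4 + 7*m^3 + 12*m^2) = m*(m - 2)*(m^3 + 7*m^2 + 12*m) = m^2*(m - 2)*(m^2 + 7*m + 12) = m^2*(m - 2)*(m + 3)*(m + 4)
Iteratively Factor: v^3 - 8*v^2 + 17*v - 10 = (v - 2)*(v^2 - 6*v + 5) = (v - 5)*(v - 2)*(v - 1)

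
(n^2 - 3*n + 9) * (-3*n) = -3*n^3 + 9*n^2 - 27*n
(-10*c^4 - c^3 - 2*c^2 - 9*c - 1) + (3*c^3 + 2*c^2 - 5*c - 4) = -10*c^4 + 2*c^3 - 14*c - 5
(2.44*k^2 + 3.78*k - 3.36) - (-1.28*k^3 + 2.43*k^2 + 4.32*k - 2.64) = 1.28*k^3 + 0.00999999999999979*k^2 - 0.54*k - 0.72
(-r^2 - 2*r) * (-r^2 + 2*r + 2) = r^4 - 6*r^2 - 4*r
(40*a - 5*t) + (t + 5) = 40*a - 4*t + 5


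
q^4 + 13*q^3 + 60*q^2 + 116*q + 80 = (q + 2)^2*(q + 4)*(q + 5)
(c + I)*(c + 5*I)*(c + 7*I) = c^3 + 13*I*c^2 - 47*c - 35*I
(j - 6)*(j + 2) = j^2 - 4*j - 12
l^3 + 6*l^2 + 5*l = l*(l + 1)*(l + 5)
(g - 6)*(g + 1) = g^2 - 5*g - 6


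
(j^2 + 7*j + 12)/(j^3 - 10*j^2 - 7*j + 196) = (j + 3)/(j^2 - 14*j + 49)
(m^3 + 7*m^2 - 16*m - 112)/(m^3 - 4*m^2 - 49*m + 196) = (m + 4)/(m - 7)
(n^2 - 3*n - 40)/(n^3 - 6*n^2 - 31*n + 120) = 1/(n - 3)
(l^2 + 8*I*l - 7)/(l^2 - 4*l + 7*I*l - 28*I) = (l + I)/(l - 4)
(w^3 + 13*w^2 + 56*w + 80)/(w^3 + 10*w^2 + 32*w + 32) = (w + 5)/(w + 2)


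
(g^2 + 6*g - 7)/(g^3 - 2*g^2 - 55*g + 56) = 1/(g - 8)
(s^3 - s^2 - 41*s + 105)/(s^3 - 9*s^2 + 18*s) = (s^2 + 2*s - 35)/(s*(s - 6))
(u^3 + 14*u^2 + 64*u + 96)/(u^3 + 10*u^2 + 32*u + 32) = (u + 6)/(u + 2)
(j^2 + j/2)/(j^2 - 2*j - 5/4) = 2*j/(2*j - 5)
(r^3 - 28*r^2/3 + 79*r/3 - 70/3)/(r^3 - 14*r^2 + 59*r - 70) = (r - 7/3)/(r - 7)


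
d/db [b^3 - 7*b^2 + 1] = b*(3*b - 14)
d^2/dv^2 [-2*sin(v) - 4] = 2*sin(v)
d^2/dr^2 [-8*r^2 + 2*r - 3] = -16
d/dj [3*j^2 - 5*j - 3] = 6*j - 5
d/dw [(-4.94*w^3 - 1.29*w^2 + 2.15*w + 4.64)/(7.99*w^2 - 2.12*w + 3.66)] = (-39.4706*w^4 + 20.9456*w^3 - 68.6849*w^2 - 83.59*w + 17.7058)/(63.8401*w^4 - 33.8776*w^3 + 62.9812*w^2 - 15.5184*w + 13.3956)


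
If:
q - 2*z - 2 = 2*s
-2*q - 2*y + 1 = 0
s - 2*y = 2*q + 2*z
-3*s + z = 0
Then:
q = 2/5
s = -1/5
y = 1/10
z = -3/5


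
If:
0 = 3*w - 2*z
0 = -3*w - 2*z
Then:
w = 0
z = 0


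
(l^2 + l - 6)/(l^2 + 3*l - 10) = (l + 3)/(l + 5)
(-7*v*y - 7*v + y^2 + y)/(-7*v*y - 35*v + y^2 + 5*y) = (y + 1)/(y + 5)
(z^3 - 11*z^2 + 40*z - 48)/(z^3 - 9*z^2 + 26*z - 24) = (z - 4)/(z - 2)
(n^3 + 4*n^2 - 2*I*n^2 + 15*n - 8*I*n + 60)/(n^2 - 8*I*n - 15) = (n^2 + n*(4 + 3*I) + 12*I)/(n - 3*I)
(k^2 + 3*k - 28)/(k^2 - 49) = (k - 4)/(k - 7)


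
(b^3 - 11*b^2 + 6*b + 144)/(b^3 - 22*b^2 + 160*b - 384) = (b + 3)/(b - 8)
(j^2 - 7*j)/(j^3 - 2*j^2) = (j - 7)/(j*(j - 2))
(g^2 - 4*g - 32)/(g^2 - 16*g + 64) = (g + 4)/(g - 8)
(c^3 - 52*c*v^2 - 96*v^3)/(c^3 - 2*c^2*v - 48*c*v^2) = (c + 2*v)/c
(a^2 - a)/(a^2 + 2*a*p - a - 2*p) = a/(a + 2*p)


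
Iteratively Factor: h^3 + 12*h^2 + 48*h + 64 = (h + 4)*(h^2 + 8*h + 16) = (h + 4)^2*(h + 4)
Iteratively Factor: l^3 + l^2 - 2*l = (l - 1)*(l^2 + 2*l) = l*(l - 1)*(l + 2)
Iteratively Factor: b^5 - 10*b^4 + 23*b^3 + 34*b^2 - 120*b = (b - 3)*(b^4 - 7*b^3 + 2*b^2 + 40*b) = b*(b - 3)*(b^3 - 7*b^2 + 2*b + 40) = b*(b - 4)*(b - 3)*(b^2 - 3*b - 10) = b*(b - 5)*(b - 4)*(b - 3)*(b + 2)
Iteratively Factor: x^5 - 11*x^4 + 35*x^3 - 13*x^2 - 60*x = (x - 4)*(x^4 - 7*x^3 + 7*x^2 + 15*x) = x*(x - 4)*(x^3 - 7*x^2 + 7*x + 15) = x*(x - 4)*(x + 1)*(x^2 - 8*x + 15) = x*(x - 5)*(x - 4)*(x + 1)*(x - 3)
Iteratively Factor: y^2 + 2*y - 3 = (y + 3)*(y - 1)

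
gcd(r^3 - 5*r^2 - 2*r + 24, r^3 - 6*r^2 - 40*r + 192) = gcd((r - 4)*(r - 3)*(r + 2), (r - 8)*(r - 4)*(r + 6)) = r - 4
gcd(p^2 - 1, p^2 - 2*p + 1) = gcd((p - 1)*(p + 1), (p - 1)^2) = p - 1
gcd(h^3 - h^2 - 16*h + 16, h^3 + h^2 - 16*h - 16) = h^2 - 16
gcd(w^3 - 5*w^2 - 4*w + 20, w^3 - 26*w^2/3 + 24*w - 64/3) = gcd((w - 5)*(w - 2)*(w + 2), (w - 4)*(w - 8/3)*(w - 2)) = w - 2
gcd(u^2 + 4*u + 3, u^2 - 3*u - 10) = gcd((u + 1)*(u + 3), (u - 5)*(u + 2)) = 1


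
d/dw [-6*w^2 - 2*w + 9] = -12*w - 2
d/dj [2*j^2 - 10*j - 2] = 4*j - 10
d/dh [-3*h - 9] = -3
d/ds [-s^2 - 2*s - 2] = -2*s - 2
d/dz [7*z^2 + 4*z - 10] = 14*z + 4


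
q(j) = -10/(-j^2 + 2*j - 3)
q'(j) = -10*(2*j - 2)/(-j^2 + 2*j - 3)^2 = 20*(1 - j)/(j^2 - 2*j + 3)^2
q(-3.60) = 0.43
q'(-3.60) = 0.17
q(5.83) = 0.39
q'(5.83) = -0.15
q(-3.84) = 0.39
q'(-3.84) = 0.15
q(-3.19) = 0.51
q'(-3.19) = 0.22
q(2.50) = 2.35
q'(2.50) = -1.66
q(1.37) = 4.68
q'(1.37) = -1.62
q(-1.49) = 1.22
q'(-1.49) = 0.74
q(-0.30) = 2.71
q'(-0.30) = 1.91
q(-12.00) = 0.06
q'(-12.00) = 0.01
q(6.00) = 0.37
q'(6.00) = -0.14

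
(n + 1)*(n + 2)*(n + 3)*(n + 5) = n^4 + 11*n^3 + 41*n^2 + 61*n + 30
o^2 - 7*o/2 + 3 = (o - 2)*(o - 3/2)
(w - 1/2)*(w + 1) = w^2 + w/2 - 1/2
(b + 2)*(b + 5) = b^2 + 7*b + 10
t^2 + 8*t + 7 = (t + 1)*(t + 7)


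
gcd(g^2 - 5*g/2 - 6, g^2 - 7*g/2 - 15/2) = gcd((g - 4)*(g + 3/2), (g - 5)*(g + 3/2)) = g + 3/2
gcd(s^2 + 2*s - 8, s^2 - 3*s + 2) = s - 2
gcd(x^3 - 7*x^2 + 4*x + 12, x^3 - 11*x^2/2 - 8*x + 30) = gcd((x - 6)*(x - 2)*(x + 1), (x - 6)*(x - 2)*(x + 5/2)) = x^2 - 8*x + 12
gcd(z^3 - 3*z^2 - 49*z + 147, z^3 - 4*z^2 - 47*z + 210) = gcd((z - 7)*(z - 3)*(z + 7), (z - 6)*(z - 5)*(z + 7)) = z + 7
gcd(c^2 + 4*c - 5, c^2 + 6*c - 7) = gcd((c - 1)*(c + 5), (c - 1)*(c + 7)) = c - 1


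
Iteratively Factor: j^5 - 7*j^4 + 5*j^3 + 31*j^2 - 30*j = (j - 3)*(j^4 - 4*j^3 - 7*j^2 + 10*j) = (j - 5)*(j - 3)*(j^3 + j^2 - 2*j) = j*(j - 5)*(j - 3)*(j^2 + j - 2) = j*(j - 5)*(j - 3)*(j - 1)*(j + 2)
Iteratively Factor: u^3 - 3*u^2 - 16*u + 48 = (u + 4)*(u^2 - 7*u + 12) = (u - 4)*(u + 4)*(u - 3)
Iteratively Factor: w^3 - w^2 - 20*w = (w - 5)*(w^2 + 4*w) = w*(w - 5)*(w + 4)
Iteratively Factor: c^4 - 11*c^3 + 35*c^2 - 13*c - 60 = (c - 3)*(c^3 - 8*c^2 + 11*c + 20) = (c - 4)*(c - 3)*(c^2 - 4*c - 5) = (c - 5)*(c - 4)*(c - 3)*(c + 1)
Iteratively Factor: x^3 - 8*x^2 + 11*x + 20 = (x - 5)*(x^2 - 3*x - 4) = (x - 5)*(x - 4)*(x + 1)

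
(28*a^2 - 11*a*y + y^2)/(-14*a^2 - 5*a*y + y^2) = (-4*a + y)/(2*a + y)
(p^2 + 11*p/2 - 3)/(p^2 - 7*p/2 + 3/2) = (p + 6)/(p - 3)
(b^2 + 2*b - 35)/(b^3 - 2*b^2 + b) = (b^2 + 2*b - 35)/(b*(b^2 - 2*b + 1))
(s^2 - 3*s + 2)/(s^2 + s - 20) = (s^2 - 3*s + 2)/(s^2 + s - 20)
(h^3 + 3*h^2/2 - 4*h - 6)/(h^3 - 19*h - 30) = (h^2 - h/2 - 3)/(h^2 - 2*h - 15)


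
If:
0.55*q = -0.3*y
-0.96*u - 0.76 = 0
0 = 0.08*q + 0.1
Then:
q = -1.25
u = -0.79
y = 2.29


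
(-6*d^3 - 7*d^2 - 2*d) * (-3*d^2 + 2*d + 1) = 18*d^5 + 9*d^4 - 14*d^3 - 11*d^2 - 2*d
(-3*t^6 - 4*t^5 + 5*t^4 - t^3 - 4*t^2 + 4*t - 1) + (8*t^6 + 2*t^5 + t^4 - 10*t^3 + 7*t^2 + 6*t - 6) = 5*t^6 - 2*t^5 + 6*t^4 - 11*t^3 + 3*t^2 + 10*t - 7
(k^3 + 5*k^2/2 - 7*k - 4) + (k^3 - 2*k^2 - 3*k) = 2*k^3 + k^2/2 - 10*k - 4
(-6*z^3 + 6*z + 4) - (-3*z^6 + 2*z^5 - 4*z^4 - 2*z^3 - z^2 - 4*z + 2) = 3*z^6 - 2*z^5 + 4*z^4 - 4*z^3 + z^2 + 10*z + 2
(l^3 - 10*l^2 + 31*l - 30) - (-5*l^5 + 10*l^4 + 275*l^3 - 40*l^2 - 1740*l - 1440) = 5*l^5 - 10*l^4 - 274*l^3 + 30*l^2 + 1771*l + 1410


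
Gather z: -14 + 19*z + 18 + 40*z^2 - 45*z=40*z^2 - 26*z + 4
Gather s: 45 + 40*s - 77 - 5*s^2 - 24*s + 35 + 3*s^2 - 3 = -2*s^2 + 16*s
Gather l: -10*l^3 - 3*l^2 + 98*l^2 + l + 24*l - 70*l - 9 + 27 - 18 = -10*l^3 + 95*l^2 - 45*l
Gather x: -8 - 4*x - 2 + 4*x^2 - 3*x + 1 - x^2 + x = 3*x^2 - 6*x - 9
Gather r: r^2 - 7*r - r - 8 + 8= r^2 - 8*r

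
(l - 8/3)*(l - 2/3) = l^2 - 10*l/3 + 16/9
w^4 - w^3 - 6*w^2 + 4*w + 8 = (w - 2)^2*(w + 1)*(w + 2)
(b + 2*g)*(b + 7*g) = b^2 + 9*b*g + 14*g^2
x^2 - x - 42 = (x - 7)*(x + 6)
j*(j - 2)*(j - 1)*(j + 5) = j^4 + 2*j^3 - 13*j^2 + 10*j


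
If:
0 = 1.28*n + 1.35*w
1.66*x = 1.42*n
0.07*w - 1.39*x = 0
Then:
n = 0.00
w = 0.00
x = 0.00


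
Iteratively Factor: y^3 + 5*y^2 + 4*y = (y)*(y^2 + 5*y + 4) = y*(y + 4)*(y + 1)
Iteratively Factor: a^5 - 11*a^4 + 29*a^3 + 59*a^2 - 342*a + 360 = (a - 2)*(a^4 - 9*a^3 + 11*a^2 + 81*a - 180) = (a - 3)*(a - 2)*(a^3 - 6*a^2 - 7*a + 60) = (a - 4)*(a - 3)*(a - 2)*(a^2 - 2*a - 15) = (a - 5)*(a - 4)*(a - 3)*(a - 2)*(a + 3)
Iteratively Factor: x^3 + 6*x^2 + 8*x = (x)*(x^2 + 6*x + 8) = x*(x + 4)*(x + 2)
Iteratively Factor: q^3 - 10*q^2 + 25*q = (q)*(q^2 - 10*q + 25) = q*(q - 5)*(q - 5)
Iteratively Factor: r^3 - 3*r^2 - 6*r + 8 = (r + 2)*(r^2 - 5*r + 4) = (r - 4)*(r + 2)*(r - 1)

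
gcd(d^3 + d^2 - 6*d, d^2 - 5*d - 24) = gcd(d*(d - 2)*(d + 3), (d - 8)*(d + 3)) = d + 3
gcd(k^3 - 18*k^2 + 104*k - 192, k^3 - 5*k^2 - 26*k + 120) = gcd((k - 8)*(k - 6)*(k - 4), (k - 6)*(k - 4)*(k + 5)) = k^2 - 10*k + 24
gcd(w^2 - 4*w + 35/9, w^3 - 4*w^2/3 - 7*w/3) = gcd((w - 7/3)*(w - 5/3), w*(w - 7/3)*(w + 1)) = w - 7/3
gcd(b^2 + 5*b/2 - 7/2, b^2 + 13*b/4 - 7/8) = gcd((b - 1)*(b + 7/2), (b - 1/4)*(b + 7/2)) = b + 7/2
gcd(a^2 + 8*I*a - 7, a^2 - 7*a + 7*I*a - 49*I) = a + 7*I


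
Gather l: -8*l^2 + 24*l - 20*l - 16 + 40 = -8*l^2 + 4*l + 24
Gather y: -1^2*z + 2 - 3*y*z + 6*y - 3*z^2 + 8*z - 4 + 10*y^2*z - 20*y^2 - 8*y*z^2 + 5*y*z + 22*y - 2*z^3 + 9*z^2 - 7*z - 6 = y^2*(10*z - 20) + y*(-8*z^2 + 2*z + 28) - 2*z^3 + 6*z^2 - 8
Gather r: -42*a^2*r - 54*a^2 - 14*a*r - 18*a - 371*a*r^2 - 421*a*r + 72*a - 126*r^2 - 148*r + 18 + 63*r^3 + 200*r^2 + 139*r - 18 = -54*a^2 + 54*a + 63*r^3 + r^2*(74 - 371*a) + r*(-42*a^2 - 435*a - 9)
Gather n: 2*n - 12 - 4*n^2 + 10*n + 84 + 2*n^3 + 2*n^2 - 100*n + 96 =2*n^3 - 2*n^2 - 88*n + 168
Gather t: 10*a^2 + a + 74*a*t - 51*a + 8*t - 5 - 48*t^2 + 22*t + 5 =10*a^2 - 50*a - 48*t^2 + t*(74*a + 30)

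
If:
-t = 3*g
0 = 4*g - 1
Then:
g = 1/4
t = -3/4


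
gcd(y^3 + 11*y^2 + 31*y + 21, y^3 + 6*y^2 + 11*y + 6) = y^2 + 4*y + 3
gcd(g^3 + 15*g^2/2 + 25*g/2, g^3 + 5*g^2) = g^2 + 5*g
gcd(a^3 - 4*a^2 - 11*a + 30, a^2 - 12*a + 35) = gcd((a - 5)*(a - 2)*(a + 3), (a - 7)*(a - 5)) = a - 5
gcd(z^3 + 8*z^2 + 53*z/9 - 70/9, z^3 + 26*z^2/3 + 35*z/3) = z^2 + 26*z/3 + 35/3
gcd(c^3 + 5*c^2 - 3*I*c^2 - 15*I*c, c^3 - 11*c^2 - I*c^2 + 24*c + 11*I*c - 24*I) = 1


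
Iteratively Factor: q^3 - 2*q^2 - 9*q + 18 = (q - 3)*(q^2 + q - 6) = (q - 3)*(q + 3)*(q - 2)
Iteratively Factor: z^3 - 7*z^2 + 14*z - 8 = (z - 1)*(z^2 - 6*z + 8) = (z - 2)*(z - 1)*(z - 4)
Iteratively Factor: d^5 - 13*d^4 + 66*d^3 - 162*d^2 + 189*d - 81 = (d - 3)*(d^4 - 10*d^3 + 36*d^2 - 54*d + 27) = (d - 3)^2*(d^3 - 7*d^2 + 15*d - 9) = (d - 3)^3*(d^2 - 4*d + 3) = (d - 3)^4*(d - 1)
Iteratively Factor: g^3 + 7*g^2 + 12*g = (g + 4)*(g^2 + 3*g) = (g + 3)*(g + 4)*(g)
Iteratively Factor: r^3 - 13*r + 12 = (r + 4)*(r^2 - 4*r + 3) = (r - 1)*(r + 4)*(r - 3)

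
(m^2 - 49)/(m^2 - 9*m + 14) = (m + 7)/(m - 2)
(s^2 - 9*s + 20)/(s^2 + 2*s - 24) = (s - 5)/(s + 6)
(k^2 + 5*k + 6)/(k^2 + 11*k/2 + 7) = 2*(k + 3)/(2*k + 7)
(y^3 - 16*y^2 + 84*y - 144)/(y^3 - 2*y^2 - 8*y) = (y^2 - 12*y + 36)/(y*(y + 2))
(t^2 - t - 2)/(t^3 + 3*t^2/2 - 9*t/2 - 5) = 2/(2*t + 5)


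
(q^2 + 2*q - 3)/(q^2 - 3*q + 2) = (q + 3)/(q - 2)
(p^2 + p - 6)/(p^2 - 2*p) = (p + 3)/p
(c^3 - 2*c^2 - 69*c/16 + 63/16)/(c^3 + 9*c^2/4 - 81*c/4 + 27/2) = (c + 7/4)/(c + 6)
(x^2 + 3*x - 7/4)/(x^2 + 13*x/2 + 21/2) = (x - 1/2)/(x + 3)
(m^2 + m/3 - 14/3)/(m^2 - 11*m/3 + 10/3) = (3*m + 7)/(3*m - 5)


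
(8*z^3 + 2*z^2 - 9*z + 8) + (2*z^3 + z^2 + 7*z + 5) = 10*z^3 + 3*z^2 - 2*z + 13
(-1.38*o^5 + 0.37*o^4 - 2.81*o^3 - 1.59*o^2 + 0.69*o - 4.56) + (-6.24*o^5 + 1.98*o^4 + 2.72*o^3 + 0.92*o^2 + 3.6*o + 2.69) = -7.62*o^5 + 2.35*o^4 - 0.0899999999999999*o^3 - 0.67*o^2 + 4.29*o - 1.87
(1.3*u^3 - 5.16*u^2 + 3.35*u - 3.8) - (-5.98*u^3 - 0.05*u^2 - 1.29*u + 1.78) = 7.28*u^3 - 5.11*u^2 + 4.64*u - 5.58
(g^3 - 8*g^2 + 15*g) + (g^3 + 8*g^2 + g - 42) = 2*g^3 + 16*g - 42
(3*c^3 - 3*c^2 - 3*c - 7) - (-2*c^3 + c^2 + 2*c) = 5*c^3 - 4*c^2 - 5*c - 7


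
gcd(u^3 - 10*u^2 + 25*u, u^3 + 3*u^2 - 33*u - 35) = u - 5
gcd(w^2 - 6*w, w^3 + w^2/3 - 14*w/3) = w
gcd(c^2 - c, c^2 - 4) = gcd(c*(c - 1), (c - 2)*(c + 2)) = 1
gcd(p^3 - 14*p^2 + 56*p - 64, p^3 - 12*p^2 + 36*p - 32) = p^2 - 10*p + 16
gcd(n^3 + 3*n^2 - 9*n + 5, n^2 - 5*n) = 1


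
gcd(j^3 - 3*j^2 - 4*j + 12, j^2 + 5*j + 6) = j + 2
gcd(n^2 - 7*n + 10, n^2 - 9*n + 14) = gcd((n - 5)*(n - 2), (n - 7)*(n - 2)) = n - 2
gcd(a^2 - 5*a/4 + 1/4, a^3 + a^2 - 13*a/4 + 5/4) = a - 1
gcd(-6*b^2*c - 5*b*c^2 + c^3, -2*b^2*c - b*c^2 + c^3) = b*c + c^2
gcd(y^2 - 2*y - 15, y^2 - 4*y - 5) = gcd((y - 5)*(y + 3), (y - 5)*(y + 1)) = y - 5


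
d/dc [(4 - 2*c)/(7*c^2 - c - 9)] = 2*(-7*c^2 + c + (c - 2)*(14*c - 1) + 9)/(-7*c^2 + c + 9)^2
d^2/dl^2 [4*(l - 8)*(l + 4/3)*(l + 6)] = 24*l - 16/3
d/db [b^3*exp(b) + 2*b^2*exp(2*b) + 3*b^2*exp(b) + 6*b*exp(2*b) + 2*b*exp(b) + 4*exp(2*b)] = (b^3 + 4*b^2*exp(b) + 6*b^2 + 16*b*exp(b) + 8*b + 14*exp(b) + 2)*exp(b)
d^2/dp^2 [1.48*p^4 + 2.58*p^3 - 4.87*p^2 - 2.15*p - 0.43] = 17.76*p^2 + 15.48*p - 9.74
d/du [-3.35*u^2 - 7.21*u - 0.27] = -6.7*u - 7.21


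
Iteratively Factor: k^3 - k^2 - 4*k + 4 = (k - 2)*(k^2 + k - 2) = (k - 2)*(k - 1)*(k + 2)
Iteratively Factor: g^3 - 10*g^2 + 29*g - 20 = (g - 1)*(g^2 - 9*g + 20) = (g - 5)*(g - 1)*(g - 4)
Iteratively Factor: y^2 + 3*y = (y + 3)*(y)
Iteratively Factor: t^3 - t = (t - 1)*(t^2 + t) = (t - 1)*(t + 1)*(t)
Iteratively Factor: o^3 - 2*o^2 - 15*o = (o - 5)*(o^2 + 3*o) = o*(o - 5)*(o + 3)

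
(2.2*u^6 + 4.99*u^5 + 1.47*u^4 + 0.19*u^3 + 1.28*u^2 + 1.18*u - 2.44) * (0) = 0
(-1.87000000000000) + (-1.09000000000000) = -2.96000000000000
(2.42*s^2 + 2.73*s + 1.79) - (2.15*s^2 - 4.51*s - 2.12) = 0.27*s^2 + 7.24*s + 3.91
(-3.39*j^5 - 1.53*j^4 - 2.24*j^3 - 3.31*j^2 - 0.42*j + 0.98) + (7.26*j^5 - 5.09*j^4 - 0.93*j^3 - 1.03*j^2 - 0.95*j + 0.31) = 3.87*j^5 - 6.62*j^4 - 3.17*j^3 - 4.34*j^2 - 1.37*j + 1.29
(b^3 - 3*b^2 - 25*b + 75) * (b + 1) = b^4 - 2*b^3 - 28*b^2 + 50*b + 75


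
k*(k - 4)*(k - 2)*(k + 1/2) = k^4 - 11*k^3/2 + 5*k^2 + 4*k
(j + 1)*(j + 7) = j^2 + 8*j + 7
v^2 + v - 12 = (v - 3)*(v + 4)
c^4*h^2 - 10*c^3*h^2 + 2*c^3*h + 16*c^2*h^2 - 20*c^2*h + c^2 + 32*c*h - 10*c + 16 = (c - 8)*(c - 2)*(c*h + 1)^2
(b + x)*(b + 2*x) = b^2 + 3*b*x + 2*x^2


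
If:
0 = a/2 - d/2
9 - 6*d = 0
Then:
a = 3/2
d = 3/2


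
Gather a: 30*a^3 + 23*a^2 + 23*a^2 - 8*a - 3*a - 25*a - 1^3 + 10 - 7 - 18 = 30*a^3 + 46*a^2 - 36*a - 16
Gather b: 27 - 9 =18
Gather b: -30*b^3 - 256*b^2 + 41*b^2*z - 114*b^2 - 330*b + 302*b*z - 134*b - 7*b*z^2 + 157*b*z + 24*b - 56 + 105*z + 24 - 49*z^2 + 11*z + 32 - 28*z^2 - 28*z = -30*b^3 + b^2*(41*z - 370) + b*(-7*z^2 + 459*z - 440) - 77*z^2 + 88*z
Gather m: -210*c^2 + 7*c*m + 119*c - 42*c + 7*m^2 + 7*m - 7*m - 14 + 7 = -210*c^2 + 7*c*m + 77*c + 7*m^2 - 7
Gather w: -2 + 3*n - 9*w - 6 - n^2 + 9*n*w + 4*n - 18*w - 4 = -n^2 + 7*n + w*(9*n - 27) - 12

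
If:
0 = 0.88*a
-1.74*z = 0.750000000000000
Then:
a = 0.00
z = -0.43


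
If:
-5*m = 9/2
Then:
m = -9/10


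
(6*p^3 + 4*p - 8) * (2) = 12*p^3 + 8*p - 16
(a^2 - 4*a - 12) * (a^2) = a^4 - 4*a^3 - 12*a^2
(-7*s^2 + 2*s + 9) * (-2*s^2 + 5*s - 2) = 14*s^4 - 39*s^3 + 6*s^2 + 41*s - 18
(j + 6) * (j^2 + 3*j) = j^3 + 9*j^2 + 18*j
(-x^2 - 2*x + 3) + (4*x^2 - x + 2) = 3*x^2 - 3*x + 5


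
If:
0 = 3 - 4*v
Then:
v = 3/4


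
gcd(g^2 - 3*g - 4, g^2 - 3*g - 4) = g^2 - 3*g - 4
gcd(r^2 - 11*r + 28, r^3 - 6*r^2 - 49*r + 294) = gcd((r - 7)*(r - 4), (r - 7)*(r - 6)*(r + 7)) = r - 7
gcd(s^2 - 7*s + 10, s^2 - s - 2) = s - 2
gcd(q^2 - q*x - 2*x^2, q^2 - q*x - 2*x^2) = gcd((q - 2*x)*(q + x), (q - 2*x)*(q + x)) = -q^2 + q*x + 2*x^2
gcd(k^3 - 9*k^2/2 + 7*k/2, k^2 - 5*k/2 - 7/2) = k - 7/2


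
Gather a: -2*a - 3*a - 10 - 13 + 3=-5*a - 20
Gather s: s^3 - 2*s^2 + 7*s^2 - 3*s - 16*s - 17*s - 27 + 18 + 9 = s^3 + 5*s^2 - 36*s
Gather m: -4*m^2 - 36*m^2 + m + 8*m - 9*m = -40*m^2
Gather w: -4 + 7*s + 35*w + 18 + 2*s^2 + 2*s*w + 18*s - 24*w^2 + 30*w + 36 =2*s^2 + 25*s - 24*w^2 + w*(2*s + 65) + 50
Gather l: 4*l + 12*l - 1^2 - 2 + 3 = 16*l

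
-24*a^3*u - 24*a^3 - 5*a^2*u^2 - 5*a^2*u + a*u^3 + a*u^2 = (-8*a + u)*(3*a + u)*(a*u + a)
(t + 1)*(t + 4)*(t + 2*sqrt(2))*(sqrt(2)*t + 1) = sqrt(2)*t^4 + 5*t^3 + 5*sqrt(2)*t^3 + 6*sqrt(2)*t^2 + 25*t^2 + 10*sqrt(2)*t + 20*t + 8*sqrt(2)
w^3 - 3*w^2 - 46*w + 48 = (w - 8)*(w - 1)*(w + 6)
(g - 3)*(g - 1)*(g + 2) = g^3 - 2*g^2 - 5*g + 6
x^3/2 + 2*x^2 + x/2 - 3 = (x/2 + 1)*(x - 1)*(x + 3)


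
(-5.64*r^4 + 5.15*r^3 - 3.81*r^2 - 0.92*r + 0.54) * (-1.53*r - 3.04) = 8.6292*r^5 + 9.2661*r^4 - 9.8267*r^3 + 12.99*r^2 + 1.9706*r - 1.6416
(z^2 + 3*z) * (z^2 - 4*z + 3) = z^4 - z^3 - 9*z^2 + 9*z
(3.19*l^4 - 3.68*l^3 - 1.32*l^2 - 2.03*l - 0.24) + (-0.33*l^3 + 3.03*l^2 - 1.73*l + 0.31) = 3.19*l^4 - 4.01*l^3 + 1.71*l^2 - 3.76*l + 0.07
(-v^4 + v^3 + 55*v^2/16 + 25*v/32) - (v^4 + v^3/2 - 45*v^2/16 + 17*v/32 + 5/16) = -2*v^4 + v^3/2 + 25*v^2/4 + v/4 - 5/16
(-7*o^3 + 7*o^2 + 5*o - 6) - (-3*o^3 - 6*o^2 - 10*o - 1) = -4*o^3 + 13*o^2 + 15*o - 5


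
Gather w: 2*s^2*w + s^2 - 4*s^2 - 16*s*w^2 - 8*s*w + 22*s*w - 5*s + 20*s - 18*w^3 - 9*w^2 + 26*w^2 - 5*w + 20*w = -3*s^2 + 15*s - 18*w^3 + w^2*(17 - 16*s) + w*(2*s^2 + 14*s + 15)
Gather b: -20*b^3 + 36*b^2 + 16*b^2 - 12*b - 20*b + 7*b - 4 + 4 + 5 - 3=-20*b^3 + 52*b^2 - 25*b + 2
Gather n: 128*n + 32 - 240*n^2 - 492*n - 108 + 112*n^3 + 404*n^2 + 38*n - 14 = 112*n^3 + 164*n^2 - 326*n - 90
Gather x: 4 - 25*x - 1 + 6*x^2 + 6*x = 6*x^2 - 19*x + 3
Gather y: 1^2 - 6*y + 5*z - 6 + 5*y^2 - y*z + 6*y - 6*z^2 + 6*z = 5*y^2 - y*z - 6*z^2 + 11*z - 5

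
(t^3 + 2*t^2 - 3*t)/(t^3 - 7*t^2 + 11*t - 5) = t*(t + 3)/(t^2 - 6*t + 5)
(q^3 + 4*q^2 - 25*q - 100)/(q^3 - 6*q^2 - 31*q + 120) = (q^2 - q - 20)/(q^2 - 11*q + 24)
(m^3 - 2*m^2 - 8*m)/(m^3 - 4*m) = (m - 4)/(m - 2)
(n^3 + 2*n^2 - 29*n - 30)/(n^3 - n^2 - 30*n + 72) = (n^2 - 4*n - 5)/(n^2 - 7*n + 12)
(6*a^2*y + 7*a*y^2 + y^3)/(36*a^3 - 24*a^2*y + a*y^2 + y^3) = y*(a + y)/(6*a^2 - 5*a*y + y^2)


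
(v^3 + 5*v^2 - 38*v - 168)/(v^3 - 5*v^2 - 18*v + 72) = (v + 7)/(v - 3)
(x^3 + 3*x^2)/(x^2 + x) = x*(x + 3)/(x + 1)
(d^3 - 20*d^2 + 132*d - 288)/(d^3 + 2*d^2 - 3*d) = (d^3 - 20*d^2 + 132*d - 288)/(d*(d^2 + 2*d - 3))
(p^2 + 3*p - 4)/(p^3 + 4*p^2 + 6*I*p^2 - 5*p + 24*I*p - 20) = (p - 1)/(p^2 + 6*I*p - 5)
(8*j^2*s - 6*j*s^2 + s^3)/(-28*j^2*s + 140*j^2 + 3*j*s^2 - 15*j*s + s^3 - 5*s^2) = s*(-2*j + s)/(7*j*s - 35*j + s^2 - 5*s)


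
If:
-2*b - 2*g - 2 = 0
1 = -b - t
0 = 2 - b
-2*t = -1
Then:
No Solution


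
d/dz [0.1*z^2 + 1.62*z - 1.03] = 0.2*z + 1.62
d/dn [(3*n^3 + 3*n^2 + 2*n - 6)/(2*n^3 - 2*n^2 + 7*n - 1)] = 2*(-6*n^4 + 17*n^3 + 26*n^2 - 15*n + 20)/(4*n^6 - 8*n^5 + 32*n^4 - 32*n^3 + 53*n^2 - 14*n + 1)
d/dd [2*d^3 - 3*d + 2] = 6*d^2 - 3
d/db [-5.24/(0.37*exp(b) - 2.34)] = 1.9388*exp(b)/(0.37*exp(b) - 2.34)^2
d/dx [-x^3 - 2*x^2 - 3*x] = -3*x^2 - 4*x - 3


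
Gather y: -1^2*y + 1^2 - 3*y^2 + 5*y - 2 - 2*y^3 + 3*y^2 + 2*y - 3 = -2*y^3 + 6*y - 4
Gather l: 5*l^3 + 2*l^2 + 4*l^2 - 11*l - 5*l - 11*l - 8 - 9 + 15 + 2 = 5*l^3 + 6*l^2 - 27*l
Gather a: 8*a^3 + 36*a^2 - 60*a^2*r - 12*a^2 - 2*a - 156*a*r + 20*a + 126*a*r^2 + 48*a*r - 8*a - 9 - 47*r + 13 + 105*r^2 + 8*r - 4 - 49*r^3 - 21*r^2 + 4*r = 8*a^3 + a^2*(24 - 60*r) + a*(126*r^2 - 108*r + 10) - 49*r^3 + 84*r^2 - 35*r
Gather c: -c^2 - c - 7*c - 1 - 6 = -c^2 - 8*c - 7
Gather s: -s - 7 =-s - 7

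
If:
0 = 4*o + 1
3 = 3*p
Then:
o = -1/4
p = 1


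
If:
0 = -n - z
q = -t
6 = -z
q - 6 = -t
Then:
No Solution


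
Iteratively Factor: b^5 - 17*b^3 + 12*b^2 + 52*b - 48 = (b - 1)*(b^4 + b^3 - 16*b^2 - 4*b + 48) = (b - 3)*(b - 1)*(b^3 + 4*b^2 - 4*b - 16) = (b - 3)*(b - 1)*(b + 4)*(b^2 - 4) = (b - 3)*(b - 1)*(b + 2)*(b + 4)*(b - 2)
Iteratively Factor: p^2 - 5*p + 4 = (p - 1)*(p - 4)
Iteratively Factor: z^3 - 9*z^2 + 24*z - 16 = (z - 4)*(z^2 - 5*z + 4) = (z - 4)*(z - 1)*(z - 4)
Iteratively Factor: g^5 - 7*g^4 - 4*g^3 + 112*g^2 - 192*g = (g - 3)*(g^4 - 4*g^3 - 16*g^2 + 64*g) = (g - 4)*(g - 3)*(g^3 - 16*g) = (g - 4)^2*(g - 3)*(g^2 + 4*g) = (g - 4)^2*(g - 3)*(g + 4)*(g)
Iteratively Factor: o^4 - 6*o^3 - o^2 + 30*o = (o - 3)*(o^3 - 3*o^2 - 10*o) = o*(o - 3)*(o^2 - 3*o - 10) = o*(o - 5)*(o - 3)*(o + 2)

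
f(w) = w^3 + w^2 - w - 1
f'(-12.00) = 407.00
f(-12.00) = -1573.00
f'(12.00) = 455.00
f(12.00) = 1859.00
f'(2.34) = 20.11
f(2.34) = 14.95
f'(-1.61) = 3.56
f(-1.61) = -0.97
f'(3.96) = 53.96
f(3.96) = 72.82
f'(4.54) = 69.91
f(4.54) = 108.65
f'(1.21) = 5.81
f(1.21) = 1.03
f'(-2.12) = 8.24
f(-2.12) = -3.91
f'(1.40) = 7.68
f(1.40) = 2.30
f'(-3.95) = 37.91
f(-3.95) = -43.08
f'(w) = 3*w^2 + 2*w - 1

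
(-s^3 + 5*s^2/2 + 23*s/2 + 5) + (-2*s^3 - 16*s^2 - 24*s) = -3*s^3 - 27*s^2/2 - 25*s/2 + 5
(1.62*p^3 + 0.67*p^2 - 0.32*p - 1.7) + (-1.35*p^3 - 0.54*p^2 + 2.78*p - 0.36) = 0.27*p^3 + 0.13*p^2 + 2.46*p - 2.06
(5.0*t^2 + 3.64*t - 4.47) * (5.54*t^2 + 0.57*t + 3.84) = 27.7*t^4 + 23.0156*t^3 - 3.489*t^2 + 11.4297*t - 17.1648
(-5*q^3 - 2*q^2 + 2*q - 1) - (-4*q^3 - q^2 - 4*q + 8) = -q^3 - q^2 + 6*q - 9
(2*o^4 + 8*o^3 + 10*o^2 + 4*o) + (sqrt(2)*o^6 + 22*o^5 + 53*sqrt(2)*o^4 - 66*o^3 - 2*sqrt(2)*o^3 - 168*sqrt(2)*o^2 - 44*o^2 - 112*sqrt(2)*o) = sqrt(2)*o^6 + 22*o^5 + 2*o^4 + 53*sqrt(2)*o^4 - 58*o^3 - 2*sqrt(2)*o^3 - 168*sqrt(2)*o^2 - 34*o^2 - 112*sqrt(2)*o + 4*o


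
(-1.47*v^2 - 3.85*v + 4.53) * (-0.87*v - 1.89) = 1.2789*v^3 + 6.1278*v^2 + 3.3354*v - 8.5617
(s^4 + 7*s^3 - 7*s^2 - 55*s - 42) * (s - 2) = s^5 + 5*s^4 - 21*s^3 - 41*s^2 + 68*s + 84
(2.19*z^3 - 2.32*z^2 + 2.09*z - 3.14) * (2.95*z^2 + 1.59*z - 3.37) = 6.4605*z^5 - 3.3619*z^4 - 4.9036*z^3 + 1.8785*z^2 - 12.0359*z + 10.5818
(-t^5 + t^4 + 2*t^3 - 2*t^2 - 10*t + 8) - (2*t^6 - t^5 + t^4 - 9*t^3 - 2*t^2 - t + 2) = -2*t^6 + 11*t^3 - 9*t + 6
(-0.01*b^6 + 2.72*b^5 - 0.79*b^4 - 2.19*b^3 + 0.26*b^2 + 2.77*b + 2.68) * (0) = 0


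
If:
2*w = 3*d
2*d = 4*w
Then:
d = 0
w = 0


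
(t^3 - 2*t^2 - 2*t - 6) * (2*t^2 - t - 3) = 2*t^5 - 5*t^4 - 5*t^3 - 4*t^2 + 12*t + 18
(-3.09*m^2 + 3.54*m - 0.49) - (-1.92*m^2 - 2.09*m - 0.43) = -1.17*m^2 + 5.63*m - 0.06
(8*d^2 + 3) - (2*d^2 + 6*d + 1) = 6*d^2 - 6*d + 2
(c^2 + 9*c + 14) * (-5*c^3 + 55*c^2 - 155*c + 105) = -5*c^5 + 10*c^4 + 270*c^3 - 520*c^2 - 1225*c + 1470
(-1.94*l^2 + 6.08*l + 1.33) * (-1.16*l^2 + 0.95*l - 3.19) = 2.2504*l^4 - 8.8958*l^3 + 10.4218*l^2 - 18.1317*l - 4.2427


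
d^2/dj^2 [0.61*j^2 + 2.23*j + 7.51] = 1.22000000000000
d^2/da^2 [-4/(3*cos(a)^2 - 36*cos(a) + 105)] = 4*(4*sin(a)^4 - 6*sin(a)^2 + 465*cos(a) - 9*cos(3*a) - 216)/(3*(cos(a) - 7)^3*(cos(a) - 5)^3)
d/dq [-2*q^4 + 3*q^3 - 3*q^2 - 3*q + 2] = -8*q^3 + 9*q^2 - 6*q - 3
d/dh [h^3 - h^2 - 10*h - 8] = 3*h^2 - 2*h - 10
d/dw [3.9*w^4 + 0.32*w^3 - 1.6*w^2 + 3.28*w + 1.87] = 15.6*w^3 + 0.96*w^2 - 3.2*w + 3.28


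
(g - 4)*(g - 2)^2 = g^3 - 8*g^2 + 20*g - 16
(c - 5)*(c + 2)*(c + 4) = c^3 + c^2 - 22*c - 40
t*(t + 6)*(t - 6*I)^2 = t^4 + 6*t^3 - 12*I*t^3 - 36*t^2 - 72*I*t^2 - 216*t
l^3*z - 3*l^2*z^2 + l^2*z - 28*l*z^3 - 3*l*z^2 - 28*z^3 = (l - 7*z)*(l + 4*z)*(l*z + z)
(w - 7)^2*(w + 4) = w^3 - 10*w^2 - 7*w + 196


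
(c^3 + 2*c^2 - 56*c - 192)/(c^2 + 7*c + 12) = (c^2 - 2*c - 48)/(c + 3)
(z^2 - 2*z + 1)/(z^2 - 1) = (z - 1)/(z + 1)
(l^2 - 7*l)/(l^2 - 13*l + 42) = l/(l - 6)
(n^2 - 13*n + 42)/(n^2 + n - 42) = (n - 7)/(n + 7)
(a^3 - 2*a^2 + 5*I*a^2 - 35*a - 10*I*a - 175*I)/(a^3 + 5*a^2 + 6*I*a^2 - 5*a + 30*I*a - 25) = (a - 7)/(a + I)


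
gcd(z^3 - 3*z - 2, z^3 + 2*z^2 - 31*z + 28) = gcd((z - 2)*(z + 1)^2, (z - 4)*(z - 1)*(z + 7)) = 1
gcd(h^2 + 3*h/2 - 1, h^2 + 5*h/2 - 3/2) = h - 1/2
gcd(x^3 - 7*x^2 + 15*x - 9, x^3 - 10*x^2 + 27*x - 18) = x^2 - 4*x + 3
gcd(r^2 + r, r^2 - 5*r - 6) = r + 1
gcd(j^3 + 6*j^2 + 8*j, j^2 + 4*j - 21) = 1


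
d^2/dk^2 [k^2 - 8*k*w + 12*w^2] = 2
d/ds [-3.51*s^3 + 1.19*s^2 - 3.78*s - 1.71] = -10.53*s^2 + 2.38*s - 3.78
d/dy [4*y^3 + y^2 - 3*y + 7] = 12*y^2 + 2*y - 3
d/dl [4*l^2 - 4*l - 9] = 8*l - 4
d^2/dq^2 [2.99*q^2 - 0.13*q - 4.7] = 5.98000000000000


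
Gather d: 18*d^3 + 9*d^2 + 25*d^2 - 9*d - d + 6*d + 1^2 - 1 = 18*d^3 + 34*d^2 - 4*d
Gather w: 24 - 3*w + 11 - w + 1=36 - 4*w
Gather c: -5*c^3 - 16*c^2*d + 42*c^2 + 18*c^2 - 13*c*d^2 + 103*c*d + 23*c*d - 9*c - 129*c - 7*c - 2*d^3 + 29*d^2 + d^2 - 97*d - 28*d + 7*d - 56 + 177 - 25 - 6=-5*c^3 + c^2*(60 - 16*d) + c*(-13*d^2 + 126*d - 145) - 2*d^3 + 30*d^2 - 118*d + 90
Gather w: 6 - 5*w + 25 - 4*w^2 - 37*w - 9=-4*w^2 - 42*w + 22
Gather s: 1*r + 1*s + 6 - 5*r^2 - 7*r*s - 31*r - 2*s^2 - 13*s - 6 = -5*r^2 - 30*r - 2*s^2 + s*(-7*r - 12)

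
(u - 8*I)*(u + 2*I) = u^2 - 6*I*u + 16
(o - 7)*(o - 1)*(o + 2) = o^3 - 6*o^2 - 9*o + 14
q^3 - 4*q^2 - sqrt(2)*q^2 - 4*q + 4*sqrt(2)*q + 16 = (q - 4)*(q - 2*sqrt(2))*(q + sqrt(2))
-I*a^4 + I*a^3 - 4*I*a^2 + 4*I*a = a*(a - 2*I)*(a + 2*I)*(-I*a + I)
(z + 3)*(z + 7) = z^2 + 10*z + 21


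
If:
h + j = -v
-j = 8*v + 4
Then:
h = 7*v + 4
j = -8*v - 4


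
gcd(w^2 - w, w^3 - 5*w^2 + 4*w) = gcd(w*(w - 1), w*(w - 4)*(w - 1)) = w^2 - w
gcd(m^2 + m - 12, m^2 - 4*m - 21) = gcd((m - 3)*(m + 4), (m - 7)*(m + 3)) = 1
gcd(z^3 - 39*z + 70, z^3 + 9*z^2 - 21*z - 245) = z^2 + 2*z - 35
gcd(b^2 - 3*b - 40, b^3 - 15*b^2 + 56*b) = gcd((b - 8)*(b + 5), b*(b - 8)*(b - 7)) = b - 8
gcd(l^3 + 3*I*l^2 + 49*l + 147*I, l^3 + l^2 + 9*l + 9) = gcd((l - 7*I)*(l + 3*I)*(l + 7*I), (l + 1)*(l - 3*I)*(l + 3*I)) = l + 3*I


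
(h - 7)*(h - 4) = h^2 - 11*h + 28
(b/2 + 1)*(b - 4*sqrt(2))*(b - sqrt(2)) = b^3/2 - 5*sqrt(2)*b^2/2 + b^2 - 5*sqrt(2)*b + 4*b + 8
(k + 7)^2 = k^2 + 14*k + 49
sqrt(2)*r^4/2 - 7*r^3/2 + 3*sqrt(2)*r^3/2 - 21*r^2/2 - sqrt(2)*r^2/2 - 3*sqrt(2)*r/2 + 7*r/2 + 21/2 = (r - 1)*(r + 3)*(r - 7*sqrt(2)/2)*(sqrt(2)*r/2 + sqrt(2)/2)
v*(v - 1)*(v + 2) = v^3 + v^2 - 2*v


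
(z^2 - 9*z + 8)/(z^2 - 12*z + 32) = (z - 1)/(z - 4)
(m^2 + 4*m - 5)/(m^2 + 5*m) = (m - 1)/m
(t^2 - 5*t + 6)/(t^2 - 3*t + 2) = (t - 3)/(t - 1)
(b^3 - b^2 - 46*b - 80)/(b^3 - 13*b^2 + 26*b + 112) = (b + 5)/(b - 7)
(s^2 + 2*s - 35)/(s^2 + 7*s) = (s - 5)/s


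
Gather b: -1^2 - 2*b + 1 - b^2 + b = -b^2 - b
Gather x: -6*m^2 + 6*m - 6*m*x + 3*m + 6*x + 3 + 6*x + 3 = -6*m^2 + 9*m + x*(12 - 6*m) + 6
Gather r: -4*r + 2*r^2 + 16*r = 2*r^2 + 12*r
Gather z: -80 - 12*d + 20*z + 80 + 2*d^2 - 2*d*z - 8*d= 2*d^2 - 20*d + z*(20 - 2*d)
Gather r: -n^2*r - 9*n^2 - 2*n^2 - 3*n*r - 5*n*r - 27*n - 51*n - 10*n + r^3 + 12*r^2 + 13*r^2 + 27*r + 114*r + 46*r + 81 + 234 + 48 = -11*n^2 - 88*n + r^3 + 25*r^2 + r*(-n^2 - 8*n + 187) + 363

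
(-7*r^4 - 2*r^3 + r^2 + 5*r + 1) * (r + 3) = -7*r^5 - 23*r^4 - 5*r^3 + 8*r^2 + 16*r + 3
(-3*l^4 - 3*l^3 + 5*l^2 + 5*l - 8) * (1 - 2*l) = 6*l^5 + 3*l^4 - 13*l^3 - 5*l^2 + 21*l - 8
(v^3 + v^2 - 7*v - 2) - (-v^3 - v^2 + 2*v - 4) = 2*v^3 + 2*v^2 - 9*v + 2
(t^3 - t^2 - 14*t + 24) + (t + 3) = t^3 - t^2 - 13*t + 27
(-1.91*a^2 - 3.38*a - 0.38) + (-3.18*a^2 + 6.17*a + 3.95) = -5.09*a^2 + 2.79*a + 3.57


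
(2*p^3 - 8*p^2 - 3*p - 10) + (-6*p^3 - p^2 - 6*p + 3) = -4*p^3 - 9*p^2 - 9*p - 7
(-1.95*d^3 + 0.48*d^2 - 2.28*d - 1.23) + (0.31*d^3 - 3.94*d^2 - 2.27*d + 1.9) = -1.64*d^3 - 3.46*d^2 - 4.55*d + 0.67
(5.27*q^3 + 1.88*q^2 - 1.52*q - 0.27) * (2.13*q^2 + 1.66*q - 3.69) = 11.2251*q^5 + 12.7526*q^4 - 19.5631*q^3 - 10.0355*q^2 + 5.1606*q + 0.9963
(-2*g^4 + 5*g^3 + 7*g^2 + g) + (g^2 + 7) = -2*g^4 + 5*g^3 + 8*g^2 + g + 7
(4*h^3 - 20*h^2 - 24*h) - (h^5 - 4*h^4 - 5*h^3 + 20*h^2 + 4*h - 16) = -h^5 + 4*h^4 + 9*h^3 - 40*h^2 - 28*h + 16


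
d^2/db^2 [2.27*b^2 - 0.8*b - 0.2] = 4.54000000000000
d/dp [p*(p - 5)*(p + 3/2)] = 3*p^2 - 7*p - 15/2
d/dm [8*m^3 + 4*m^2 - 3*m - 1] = 24*m^2 + 8*m - 3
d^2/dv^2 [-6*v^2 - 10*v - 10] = -12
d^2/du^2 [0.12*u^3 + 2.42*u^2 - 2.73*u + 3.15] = 0.72*u + 4.84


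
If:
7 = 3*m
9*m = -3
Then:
No Solution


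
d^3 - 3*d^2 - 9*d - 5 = (d - 5)*(d + 1)^2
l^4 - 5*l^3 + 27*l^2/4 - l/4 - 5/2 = (l - 5/2)*(l - 2)*(l - 1)*(l + 1/2)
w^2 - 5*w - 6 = (w - 6)*(w + 1)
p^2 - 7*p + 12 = (p - 4)*(p - 3)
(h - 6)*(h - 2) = h^2 - 8*h + 12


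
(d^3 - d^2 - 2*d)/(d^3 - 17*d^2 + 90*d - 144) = d*(d^2 - d - 2)/(d^3 - 17*d^2 + 90*d - 144)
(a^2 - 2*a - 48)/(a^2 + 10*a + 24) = (a - 8)/(a + 4)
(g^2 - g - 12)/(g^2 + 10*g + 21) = (g - 4)/(g + 7)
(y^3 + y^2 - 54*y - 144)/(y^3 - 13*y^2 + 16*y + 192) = (y + 6)/(y - 8)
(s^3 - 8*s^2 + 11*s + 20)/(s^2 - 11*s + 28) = (s^2 - 4*s - 5)/(s - 7)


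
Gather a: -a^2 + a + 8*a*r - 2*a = -a^2 + a*(8*r - 1)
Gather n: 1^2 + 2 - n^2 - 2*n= -n^2 - 2*n + 3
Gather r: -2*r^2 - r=-2*r^2 - r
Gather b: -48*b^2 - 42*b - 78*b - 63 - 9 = -48*b^2 - 120*b - 72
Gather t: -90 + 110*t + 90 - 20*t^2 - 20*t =-20*t^2 + 90*t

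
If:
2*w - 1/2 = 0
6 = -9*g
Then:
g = -2/3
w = 1/4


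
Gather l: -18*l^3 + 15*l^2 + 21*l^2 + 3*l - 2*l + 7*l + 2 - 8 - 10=-18*l^3 + 36*l^2 + 8*l - 16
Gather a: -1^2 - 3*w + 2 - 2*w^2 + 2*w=-2*w^2 - w + 1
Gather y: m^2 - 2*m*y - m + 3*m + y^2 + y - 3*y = m^2 + 2*m + y^2 + y*(-2*m - 2)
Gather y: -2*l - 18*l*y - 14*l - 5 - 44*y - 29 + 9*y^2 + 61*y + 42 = -16*l + 9*y^2 + y*(17 - 18*l) + 8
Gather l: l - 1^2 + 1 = l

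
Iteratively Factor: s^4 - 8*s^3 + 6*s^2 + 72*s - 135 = (s + 3)*(s^3 - 11*s^2 + 39*s - 45) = (s - 5)*(s + 3)*(s^2 - 6*s + 9) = (s - 5)*(s - 3)*(s + 3)*(s - 3)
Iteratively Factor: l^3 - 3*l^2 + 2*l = (l)*(l^2 - 3*l + 2) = l*(l - 2)*(l - 1)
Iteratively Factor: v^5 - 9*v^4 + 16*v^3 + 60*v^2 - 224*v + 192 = (v - 4)*(v^4 - 5*v^3 - 4*v^2 + 44*v - 48) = (v - 4)*(v - 2)*(v^3 - 3*v^2 - 10*v + 24) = (v - 4)*(v - 2)^2*(v^2 - v - 12) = (v - 4)^2*(v - 2)^2*(v + 3)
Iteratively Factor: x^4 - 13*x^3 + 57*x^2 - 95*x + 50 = (x - 2)*(x^3 - 11*x^2 + 35*x - 25) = (x - 5)*(x - 2)*(x^2 - 6*x + 5) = (x - 5)*(x - 2)*(x - 1)*(x - 5)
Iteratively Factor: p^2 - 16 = (p + 4)*(p - 4)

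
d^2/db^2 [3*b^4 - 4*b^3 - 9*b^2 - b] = 36*b^2 - 24*b - 18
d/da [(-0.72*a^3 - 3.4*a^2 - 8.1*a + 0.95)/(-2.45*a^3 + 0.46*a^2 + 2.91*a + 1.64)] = (8.88178419700125e-16*a^5 - 8.6612*a^4 - 43.8804*a^3 - 2.7279*a^2 - 12.026*a - 16.0485)/(6.0025*a^6 - 2.254*a^5 - 14.0474*a^4 - 5.3588*a^3 + 9.9769*a^2 + 9.5448*a + 2.6896)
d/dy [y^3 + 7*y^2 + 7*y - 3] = 3*y^2 + 14*y + 7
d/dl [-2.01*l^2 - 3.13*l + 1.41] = -4.02*l - 3.13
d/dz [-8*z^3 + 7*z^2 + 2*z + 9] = -24*z^2 + 14*z + 2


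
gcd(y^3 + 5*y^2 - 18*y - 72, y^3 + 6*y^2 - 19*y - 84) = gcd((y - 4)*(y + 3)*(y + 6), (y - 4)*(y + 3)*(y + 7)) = y^2 - y - 12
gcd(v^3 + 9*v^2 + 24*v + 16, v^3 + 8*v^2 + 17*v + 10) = v + 1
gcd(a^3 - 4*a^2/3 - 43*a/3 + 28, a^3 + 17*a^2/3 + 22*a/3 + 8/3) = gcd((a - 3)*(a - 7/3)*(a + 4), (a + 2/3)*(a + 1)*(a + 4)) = a + 4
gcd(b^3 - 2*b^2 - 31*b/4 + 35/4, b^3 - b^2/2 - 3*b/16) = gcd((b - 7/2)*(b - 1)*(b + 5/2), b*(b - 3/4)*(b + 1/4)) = 1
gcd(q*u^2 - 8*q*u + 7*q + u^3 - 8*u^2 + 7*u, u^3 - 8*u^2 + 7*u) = u^2 - 8*u + 7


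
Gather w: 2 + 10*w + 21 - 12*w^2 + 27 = -12*w^2 + 10*w + 50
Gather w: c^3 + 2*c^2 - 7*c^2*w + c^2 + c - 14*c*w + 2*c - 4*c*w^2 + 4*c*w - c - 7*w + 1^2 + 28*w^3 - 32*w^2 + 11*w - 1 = c^3 + 3*c^2 + 2*c + 28*w^3 + w^2*(-4*c - 32) + w*(-7*c^2 - 10*c + 4)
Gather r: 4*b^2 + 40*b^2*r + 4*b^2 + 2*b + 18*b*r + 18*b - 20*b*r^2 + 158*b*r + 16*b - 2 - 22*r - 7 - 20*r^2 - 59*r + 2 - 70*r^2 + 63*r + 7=8*b^2 + 36*b + r^2*(-20*b - 90) + r*(40*b^2 + 176*b - 18)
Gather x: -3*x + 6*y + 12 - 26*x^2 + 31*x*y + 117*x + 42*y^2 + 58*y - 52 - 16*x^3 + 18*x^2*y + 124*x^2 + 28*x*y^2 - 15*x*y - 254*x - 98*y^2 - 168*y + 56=-16*x^3 + x^2*(18*y + 98) + x*(28*y^2 + 16*y - 140) - 56*y^2 - 104*y + 16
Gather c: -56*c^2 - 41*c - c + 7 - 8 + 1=-56*c^2 - 42*c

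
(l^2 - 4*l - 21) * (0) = 0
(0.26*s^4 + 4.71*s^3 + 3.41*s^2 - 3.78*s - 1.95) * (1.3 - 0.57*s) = -0.1482*s^5 - 2.3467*s^4 + 4.1793*s^3 + 6.5876*s^2 - 3.8025*s - 2.535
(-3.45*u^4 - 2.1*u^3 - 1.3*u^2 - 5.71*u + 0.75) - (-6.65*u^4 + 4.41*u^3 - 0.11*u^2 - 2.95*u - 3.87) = 3.2*u^4 - 6.51*u^3 - 1.19*u^2 - 2.76*u + 4.62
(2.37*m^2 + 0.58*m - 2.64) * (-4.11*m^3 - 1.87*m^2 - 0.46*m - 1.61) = -9.7407*m^5 - 6.8157*m^4 + 8.6756*m^3 + 0.8543*m^2 + 0.2806*m + 4.2504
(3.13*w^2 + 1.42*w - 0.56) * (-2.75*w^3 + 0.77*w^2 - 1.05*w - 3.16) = -8.6075*w^5 - 1.4949*w^4 - 0.6531*w^3 - 11.813*w^2 - 3.8992*w + 1.7696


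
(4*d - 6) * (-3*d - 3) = -12*d^2 + 6*d + 18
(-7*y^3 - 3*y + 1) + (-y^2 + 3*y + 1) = -7*y^3 - y^2 + 2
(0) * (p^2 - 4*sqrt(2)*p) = 0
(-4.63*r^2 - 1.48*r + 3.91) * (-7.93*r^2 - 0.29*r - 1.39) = 36.7159*r^4 + 13.0791*r^3 - 24.1414*r^2 + 0.9233*r - 5.4349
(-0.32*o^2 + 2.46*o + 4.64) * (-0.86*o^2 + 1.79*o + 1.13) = 0.2752*o^4 - 2.6884*o^3 + 0.0514000000000006*o^2 + 11.0854*o + 5.2432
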